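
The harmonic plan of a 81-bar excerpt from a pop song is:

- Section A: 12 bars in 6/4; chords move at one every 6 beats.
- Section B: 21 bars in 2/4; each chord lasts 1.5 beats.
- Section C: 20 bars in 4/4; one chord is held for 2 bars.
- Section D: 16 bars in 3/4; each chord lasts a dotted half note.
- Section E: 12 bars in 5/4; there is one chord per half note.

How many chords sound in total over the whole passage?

A: 12 bars × 6 beats = 72 beats; 6 beats/chord → 12 chords.
B: 21 bars × 2 beats = 42 beats; 1.5 beats/chord → 28 chords.
C: 20 bars × 4 beats = 80 beats; 8 beats/chord → 10 chords.
D: 16 bars × 3 beats = 48 beats; 3 beats/chord → 16 chords.
E: 12 bars × 5 beats = 60 beats; 2 beats/chord → 30 chords.
Total: 12 + 28 + 10 + 16 + 30 = 96.

96 chords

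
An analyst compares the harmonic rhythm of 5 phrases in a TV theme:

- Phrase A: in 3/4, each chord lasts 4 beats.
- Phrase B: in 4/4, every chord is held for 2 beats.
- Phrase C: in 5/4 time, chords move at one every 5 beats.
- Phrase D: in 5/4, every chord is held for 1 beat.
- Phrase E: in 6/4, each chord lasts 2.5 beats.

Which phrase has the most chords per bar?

Phrase D

A: 3 beats/bar ÷ 4 beats/chord = 0.75 chords/bar.
B: 4 beats/bar ÷ 2 beats/chord = 2 chords/bar.
C: 5 beats/bar ÷ 5 beats/chord = 1 chord/bar.
D: 5 beats/bar ÷ 1 beat/chord = 5 chords/bar.
E: 6 beats/bar ÷ 2.5 beats/chord = 2.4 chords/bar.
Fastest is D at 5 chords/bar.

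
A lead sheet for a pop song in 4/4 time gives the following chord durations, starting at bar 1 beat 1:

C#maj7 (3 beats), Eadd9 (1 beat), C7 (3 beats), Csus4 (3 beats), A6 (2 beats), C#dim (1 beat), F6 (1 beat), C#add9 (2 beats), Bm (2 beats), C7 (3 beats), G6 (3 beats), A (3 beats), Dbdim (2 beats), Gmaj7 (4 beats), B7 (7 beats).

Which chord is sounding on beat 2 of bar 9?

Beat 2 of bar 9 is beat (9−1)×4 + 2 = 34 overall.
Running totals: C#maj7 ends at 3, Eadd9 ends at 4, C7 ends at 7, Csus4 ends at 10, A6 ends at 12, C#dim ends at 13, F6 ends at 14, C#add9 ends at 16, Bm ends at 18, C7 ends at 21, G6 ends at 24, A ends at 27, Dbdim ends at 29, Gmaj7 ends at 33, B7 ends at 40.
Beat 34 falls within B7.

B7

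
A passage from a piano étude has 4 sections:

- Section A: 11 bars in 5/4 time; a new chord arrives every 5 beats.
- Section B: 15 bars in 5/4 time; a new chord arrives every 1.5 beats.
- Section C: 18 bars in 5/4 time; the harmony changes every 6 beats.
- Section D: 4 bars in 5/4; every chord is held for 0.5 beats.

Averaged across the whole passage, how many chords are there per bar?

29/12 chords per bar

A: 11 × 5 = 55 beats ÷ 5 = 11 chords.
B: 15 × 5 = 75 beats ÷ 1.5 = 50 chords.
C: 18 × 5 = 90 beats ÷ 6 = 15 chords.
D: 4 × 5 = 20 beats ÷ 0.5 = 40 chords.
Overall: 116 chords over 48 bars → 116/48 = 29/12 chords per bar.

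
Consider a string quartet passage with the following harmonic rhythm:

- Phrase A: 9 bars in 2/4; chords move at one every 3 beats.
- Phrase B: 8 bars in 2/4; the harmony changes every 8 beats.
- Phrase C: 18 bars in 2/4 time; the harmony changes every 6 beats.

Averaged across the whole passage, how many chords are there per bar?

A: 9 × 2 = 18 beats ÷ 3 = 6 chords.
B: 8 × 2 = 16 beats ÷ 8 = 2 chords.
C: 18 × 2 = 36 beats ÷ 6 = 6 chords.
Overall: 14 chords over 35 bars → 14/35 = 0.4 chords per bar.

0.4 chords per bar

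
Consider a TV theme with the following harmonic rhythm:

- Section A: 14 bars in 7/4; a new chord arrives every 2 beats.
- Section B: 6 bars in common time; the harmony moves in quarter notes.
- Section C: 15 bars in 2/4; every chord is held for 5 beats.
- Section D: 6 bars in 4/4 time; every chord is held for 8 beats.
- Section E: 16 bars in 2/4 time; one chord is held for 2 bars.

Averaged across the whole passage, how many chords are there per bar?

30/19 chords per bar

A: 14 × 7 = 98 beats ÷ 2 = 49 chords.
B: 6 × 4 = 24 beats ÷ 1 = 24 chords.
C: 15 × 2 = 30 beats ÷ 5 = 6 chords.
D: 6 × 4 = 24 beats ÷ 8 = 3 chords.
E: 16 × 2 = 32 beats ÷ 4 = 8 chords.
Overall: 90 chords over 57 bars → 90/57 = 30/19 chords per bar.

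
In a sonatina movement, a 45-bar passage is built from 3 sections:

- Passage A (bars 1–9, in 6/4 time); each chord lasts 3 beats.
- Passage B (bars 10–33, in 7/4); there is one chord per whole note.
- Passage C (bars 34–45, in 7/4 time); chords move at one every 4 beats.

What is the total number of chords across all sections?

81 chords

A: 9·6 = 54 beats, 54/3 = 18 chords.
B: 24·7 = 168 beats, 168/4 = 42 chords.
C: 12·7 = 84 beats, 84/4 = 21 chords.
Total: 18 + 42 + 21 = 81.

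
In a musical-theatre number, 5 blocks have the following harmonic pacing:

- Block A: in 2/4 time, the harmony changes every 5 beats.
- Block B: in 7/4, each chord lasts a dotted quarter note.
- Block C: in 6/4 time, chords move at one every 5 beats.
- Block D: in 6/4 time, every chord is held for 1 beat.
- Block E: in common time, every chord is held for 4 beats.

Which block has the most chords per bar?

A: 2/5 = 0.4 chords/bar.
B: 7/1.5 = 14/3 chords/bar.
C: 6/5 = 1.2 chords/bar.
D: 6/1 = 6 chords/bar.
E: 4/4 = 1 chord/bar.
Fastest is D at 6 chords/bar.

Block D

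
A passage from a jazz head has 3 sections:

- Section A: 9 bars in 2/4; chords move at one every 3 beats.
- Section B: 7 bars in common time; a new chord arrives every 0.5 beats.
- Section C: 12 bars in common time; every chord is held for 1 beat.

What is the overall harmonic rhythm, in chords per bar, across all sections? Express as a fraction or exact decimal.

A: 9 bars of 2 beats is 18 beats; at 3 beats each that's 6 chords.
B: 7 bars of 4 beats is 28 beats; at 0.5 beats each that's 56 chords.
C: 12 bars of 4 beats is 48 beats; at 1 beat each that's 48 chords.
Overall: 110 chords over 28 bars → 110/28 = 55/14 chords per bar.

55/14 chords per bar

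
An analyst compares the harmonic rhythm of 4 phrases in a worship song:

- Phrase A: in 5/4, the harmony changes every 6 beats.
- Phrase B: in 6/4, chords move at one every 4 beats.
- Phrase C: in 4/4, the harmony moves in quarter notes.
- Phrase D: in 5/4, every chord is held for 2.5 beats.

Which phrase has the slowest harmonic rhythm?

A: each chord is 6 beats in 5/4, so 5/6 per bar.
B: each chord is 4 beats in 6/4, so 1.5 per bar.
C: each chord is 1 beat in 4/4, so 4 per bar.
D: each chord is 2.5 beats in 5/4, so 2 per bar.
Slowest is A at 5/6 chords/bar.

Phrase A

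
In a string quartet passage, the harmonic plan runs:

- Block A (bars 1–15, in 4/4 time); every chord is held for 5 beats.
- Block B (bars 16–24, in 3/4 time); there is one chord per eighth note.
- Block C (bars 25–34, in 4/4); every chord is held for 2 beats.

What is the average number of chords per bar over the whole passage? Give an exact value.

A: 15 × 4 = 60 beats ÷ 5 = 12 chords.
B: 9 × 3 = 27 beats ÷ 0.5 = 54 chords.
C: 10 × 4 = 40 beats ÷ 2 = 20 chords.
Overall: 86 chords over 34 bars → 86/34 = 43/17 chords per bar.

43/17 chords per bar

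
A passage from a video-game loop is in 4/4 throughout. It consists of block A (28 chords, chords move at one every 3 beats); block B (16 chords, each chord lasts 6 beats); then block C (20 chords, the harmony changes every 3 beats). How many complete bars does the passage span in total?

A: 28 × 3 = 84 beats = 21 bars.
B: 16 × 6 = 96 beats = 24 bars.
C: 20 × 3 = 60 beats = 15 bars.
Total: 21 + 24 + 15 = 60 bars.

60 bars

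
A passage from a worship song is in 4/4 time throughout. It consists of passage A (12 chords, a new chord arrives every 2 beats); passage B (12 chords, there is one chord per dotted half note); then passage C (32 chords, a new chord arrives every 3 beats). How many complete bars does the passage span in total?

A: 12 × 2 = 24 beats = 6 bars.
B: 12 × 3 = 36 beats = 9 bars.
C: 32 × 3 = 96 beats = 24 bars.
Total: 6 + 9 + 24 = 39 bars.

39 bars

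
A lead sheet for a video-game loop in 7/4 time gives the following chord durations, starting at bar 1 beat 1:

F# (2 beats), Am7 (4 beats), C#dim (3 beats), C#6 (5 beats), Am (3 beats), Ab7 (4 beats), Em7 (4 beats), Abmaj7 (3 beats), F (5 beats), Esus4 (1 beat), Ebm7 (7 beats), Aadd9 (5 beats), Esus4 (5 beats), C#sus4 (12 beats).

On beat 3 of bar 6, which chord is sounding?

Beat 3 of bar 6 is beat (6−1)×7 + 3 = 38 overall.
Running totals: F# ends at 2, Am7 ends at 6, C#dim ends at 9, C#6 ends at 14, Am ends at 17, Ab7 ends at 21, Em7 ends at 25, Abmaj7 ends at 28, F ends at 33, Esus4 ends at 34, Ebm7 ends at 41.
Beat 38 falls within Ebm7.

Ebm7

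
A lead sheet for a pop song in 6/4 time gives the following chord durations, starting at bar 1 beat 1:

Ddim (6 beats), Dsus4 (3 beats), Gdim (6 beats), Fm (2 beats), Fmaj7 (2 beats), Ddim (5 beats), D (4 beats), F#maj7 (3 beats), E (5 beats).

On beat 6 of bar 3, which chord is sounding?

Beat 6 of bar 3 is beat (3−1)×6 + 6 = 18 overall.
Running totals: Ddim ends at 6, Dsus4 ends at 9, Gdim ends at 15, Fm ends at 17, Fmaj7 ends at 19.
Beat 18 falls within Fmaj7.

Fmaj7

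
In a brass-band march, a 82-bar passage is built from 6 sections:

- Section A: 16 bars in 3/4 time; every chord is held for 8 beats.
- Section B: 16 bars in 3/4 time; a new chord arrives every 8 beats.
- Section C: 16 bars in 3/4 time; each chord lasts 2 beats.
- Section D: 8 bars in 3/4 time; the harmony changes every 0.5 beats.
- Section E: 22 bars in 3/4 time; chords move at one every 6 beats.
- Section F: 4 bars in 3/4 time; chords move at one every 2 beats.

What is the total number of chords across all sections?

A: 16 bars × 3 beats = 48 beats; 8 beats/chord → 6 chords.
B: 16 bars × 3 beats = 48 beats; 8 beats/chord → 6 chords.
C: 16 bars × 3 beats = 48 beats; 2 beats/chord → 24 chords.
D: 8 bars × 3 beats = 24 beats; 0.5 beats/chord → 48 chords.
E: 22 bars × 3 beats = 66 beats; 6 beats/chord → 11 chords.
F: 4 bars × 3 beats = 12 beats; 2 beats/chord → 6 chords.
Total: 6 + 6 + 24 + 48 + 11 + 6 = 101.

101 chords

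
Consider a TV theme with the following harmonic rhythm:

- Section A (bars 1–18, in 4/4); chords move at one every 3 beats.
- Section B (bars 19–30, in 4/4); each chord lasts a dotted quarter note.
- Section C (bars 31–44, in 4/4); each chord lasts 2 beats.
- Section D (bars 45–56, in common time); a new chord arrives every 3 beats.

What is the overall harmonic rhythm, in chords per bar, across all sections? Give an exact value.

A: 18 × 4 = 72 beats ÷ 3 = 24 chords.
B: 12 × 4 = 48 beats ÷ 1.5 = 32 chords.
C: 14 × 4 = 56 beats ÷ 2 = 28 chords.
D: 12 × 4 = 48 beats ÷ 3 = 16 chords.
Overall: 100 chords over 56 bars → 100/56 = 25/14 chords per bar.

25/14 chords per bar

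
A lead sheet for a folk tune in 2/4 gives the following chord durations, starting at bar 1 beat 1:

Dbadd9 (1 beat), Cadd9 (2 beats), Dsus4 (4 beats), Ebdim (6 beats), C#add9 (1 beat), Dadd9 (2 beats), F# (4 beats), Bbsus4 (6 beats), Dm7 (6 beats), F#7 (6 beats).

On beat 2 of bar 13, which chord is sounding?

Bbsus4

Beat 2 of bar 13 is beat (13−1)×2 + 2 = 26 overall.
Running totals: Dbadd9 ends at 1, Cadd9 ends at 3, Dsus4 ends at 7, Ebdim ends at 13, C#add9 ends at 14, Dadd9 ends at 16, F# ends at 20, Bbsus4 ends at 26.
Beat 26 falls within Bbsus4.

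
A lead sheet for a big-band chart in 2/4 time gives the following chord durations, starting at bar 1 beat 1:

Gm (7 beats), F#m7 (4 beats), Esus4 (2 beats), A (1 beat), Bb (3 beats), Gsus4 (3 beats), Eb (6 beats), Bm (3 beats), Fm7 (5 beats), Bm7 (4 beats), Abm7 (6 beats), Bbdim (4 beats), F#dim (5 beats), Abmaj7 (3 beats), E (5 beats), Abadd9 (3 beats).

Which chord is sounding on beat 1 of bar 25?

Beat 1 of bar 25 is beat (25−1)×2 + 1 = 49 overall.
Running totals: Gm ends at 7, F#m7 ends at 11, Esus4 ends at 13, A ends at 14, Bb ends at 17, Gsus4 ends at 20, Eb ends at 26, Bm ends at 29, Fm7 ends at 34, Bm7 ends at 38, Abm7 ends at 44, Bbdim ends at 48, F#dim ends at 53.
Beat 49 falls within F#dim.

F#dim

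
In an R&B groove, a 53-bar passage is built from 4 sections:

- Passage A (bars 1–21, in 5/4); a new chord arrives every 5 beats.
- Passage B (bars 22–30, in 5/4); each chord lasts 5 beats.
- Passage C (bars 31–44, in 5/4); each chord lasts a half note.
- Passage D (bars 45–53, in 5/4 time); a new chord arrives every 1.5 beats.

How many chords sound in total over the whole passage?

95 chords

A: 21·5 = 105 beats, 105/5 = 21 chords.
B: 9·5 = 45 beats, 45/5 = 9 chords.
C: 14·5 = 70 beats, 70/2 = 35 chords.
D: 9·5 = 45 beats, 45/1.5 = 30 chords.
Total: 21 + 9 + 35 + 30 = 95.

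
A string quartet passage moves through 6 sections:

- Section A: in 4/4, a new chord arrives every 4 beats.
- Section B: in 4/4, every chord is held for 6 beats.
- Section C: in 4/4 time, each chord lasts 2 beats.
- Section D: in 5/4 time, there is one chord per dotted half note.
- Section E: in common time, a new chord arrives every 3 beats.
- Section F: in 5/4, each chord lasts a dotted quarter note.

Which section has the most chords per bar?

Section F

A: each chord is 4 beats in 4/4, so 1 per bar.
B: each chord is 6 beats in 4/4, so 2/3 per bar.
C: each chord is 2 beats in 4/4, so 2 per bar.
D: each chord is 3 beats in 5/4, so 5/3 per bar.
E: each chord is 3 beats in 4/4, so 4/3 per bar.
F: each chord is 1.5 beats in 5/4, so 10/3 per bar.
Fastest is F at 10/3 chords/bar.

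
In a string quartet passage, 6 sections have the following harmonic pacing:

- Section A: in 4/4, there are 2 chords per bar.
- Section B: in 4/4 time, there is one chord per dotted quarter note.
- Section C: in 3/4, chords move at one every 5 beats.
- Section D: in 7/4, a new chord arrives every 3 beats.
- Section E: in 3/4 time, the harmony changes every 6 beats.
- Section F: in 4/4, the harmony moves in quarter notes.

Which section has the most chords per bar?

A: 4 beats/bar ÷ 2 beats/chord = 2 chords/bar.
B: 4 beats/bar ÷ 1.5 beats/chord = 8/3 chords/bar.
C: 3 beats/bar ÷ 5 beats/chord = 0.6 chords/bar.
D: 7 beats/bar ÷ 3 beats/chord = 7/3 chords/bar.
E: 3 beats/bar ÷ 6 beats/chord = 0.5 chords/bar.
F: 4 beats/bar ÷ 1 beat/chord = 4 chords/bar.
Fastest is F at 4 chords/bar.

Section F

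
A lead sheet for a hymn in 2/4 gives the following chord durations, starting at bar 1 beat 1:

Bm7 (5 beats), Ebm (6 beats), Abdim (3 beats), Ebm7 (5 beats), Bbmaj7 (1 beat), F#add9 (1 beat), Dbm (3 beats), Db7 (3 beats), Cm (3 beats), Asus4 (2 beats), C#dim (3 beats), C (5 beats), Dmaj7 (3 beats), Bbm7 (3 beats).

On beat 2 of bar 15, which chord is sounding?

Cm

Beat 2 of bar 15 is beat (15−1)×2 + 2 = 30 overall.
Running totals: Bm7 ends at 5, Ebm ends at 11, Abdim ends at 14, Ebm7 ends at 19, Bbmaj7 ends at 20, F#add9 ends at 21, Dbm ends at 24, Db7 ends at 27, Cm ends at 30.
Beat 30 falls within Cm.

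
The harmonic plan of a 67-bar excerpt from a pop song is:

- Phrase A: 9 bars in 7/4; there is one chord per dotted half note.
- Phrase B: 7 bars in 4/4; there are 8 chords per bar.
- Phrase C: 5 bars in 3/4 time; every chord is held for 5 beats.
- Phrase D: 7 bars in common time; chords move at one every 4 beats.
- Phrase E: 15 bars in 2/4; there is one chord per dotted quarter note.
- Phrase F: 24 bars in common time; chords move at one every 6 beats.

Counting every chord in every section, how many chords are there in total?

A: 9·7 = 63 beats, 63/3 = 21 chords.
B: 7·4 = 28 beats, 28/0.5 = 56 chords.
C: 5·3 = 15 beats, 15/5 = 3 chords.
D: 7·4 = 28 beats, 28/4 = 7 chords.
E: 15·2 = 30 beats, 30/1.5 = 20 chords.
F: 24·4 = 96 beats, 96/6 = 16 chords.
Total: 21 + 56 + 3 + 7 + 20 + 16 = 123.

123 chords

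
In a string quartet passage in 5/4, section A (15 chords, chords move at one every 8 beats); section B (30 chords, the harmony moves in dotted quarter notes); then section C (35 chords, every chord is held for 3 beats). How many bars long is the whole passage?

A: 15 × 8 = 120 beats = 24 bars.
B: 30 × 1.5 = 45 beats = 9 bars.
C: 35 × 3 = 105 beats = 21 bars.
Total: 24 + 9 + 21 = 54 bars.

54 bars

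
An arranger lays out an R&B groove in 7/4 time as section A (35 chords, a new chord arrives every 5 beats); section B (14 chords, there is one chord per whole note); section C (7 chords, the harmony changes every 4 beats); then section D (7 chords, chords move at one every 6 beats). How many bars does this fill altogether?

43 bars

A: 35 × 5 = 175 beats = 25 bars.
B: 14 × 4 = 56 beats = 8 bars.
C: 7 × 4 = 28 beats = 4 bars.
D: 7 × 6 = 42 beats = 6 bars.
Total: 25 + 8 + 4 + 6 = 43 bars.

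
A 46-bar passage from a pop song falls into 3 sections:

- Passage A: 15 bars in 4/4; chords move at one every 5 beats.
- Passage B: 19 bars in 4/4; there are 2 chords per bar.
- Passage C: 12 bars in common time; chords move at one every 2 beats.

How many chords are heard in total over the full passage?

74 chords

A has 60 beats and chords last 5 each, so 12 chords.
B has 76 beats and chords last 2 each, so 38 chords.
C has 48 beats and chords last 2 each, so 24 chords.
Total: 12 + 38 + 24 = 74.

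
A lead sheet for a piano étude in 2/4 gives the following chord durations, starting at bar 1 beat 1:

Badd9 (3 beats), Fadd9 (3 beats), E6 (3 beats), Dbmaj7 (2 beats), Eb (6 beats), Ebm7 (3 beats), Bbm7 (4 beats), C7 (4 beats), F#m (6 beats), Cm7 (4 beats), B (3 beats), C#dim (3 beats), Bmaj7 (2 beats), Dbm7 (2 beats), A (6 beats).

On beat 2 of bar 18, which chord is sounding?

Cm7

Beat 2 of bar 18 is beat (18−1)×2 + 2 = 36 overall.
Running totals: Badd9 ends at 3, Fadd9 ends at 6, E6 ends at 9, Dbmaj7 ends at 11, Eb ends at 17, Ebm7 ends at 20, Bbm7 ends at 24, C7 ends at 28, F#m ends at 34, Cm7 ends at 38.
Beat 36 falls within Cm7.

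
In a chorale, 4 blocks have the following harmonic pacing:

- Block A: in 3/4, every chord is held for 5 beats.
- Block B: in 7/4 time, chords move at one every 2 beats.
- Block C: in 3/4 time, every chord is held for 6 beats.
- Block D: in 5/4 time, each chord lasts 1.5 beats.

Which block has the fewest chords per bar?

A: 3 beats/bar ÷ 5 beats/chord = 0.6 chords/bar.
B: 7 beats/bar ÷ 2 beats/chord = 3.5 chords/bar.
C: 3 beats/bar ÷ 6 beats/chord = 0.5 chords/bar.
D: 5 beats/bar ÷ 1.5 beats/chord = 10/3 chords/bar.
Slowest is C at 0.5 chords/bar.

Block C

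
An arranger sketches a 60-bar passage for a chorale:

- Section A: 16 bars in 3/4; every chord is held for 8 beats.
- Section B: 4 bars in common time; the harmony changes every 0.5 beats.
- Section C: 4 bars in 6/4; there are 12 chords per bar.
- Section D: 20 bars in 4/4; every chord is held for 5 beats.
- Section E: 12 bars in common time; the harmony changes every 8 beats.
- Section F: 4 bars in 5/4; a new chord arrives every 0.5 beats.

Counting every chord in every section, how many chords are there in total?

148 chords

A: 16·3 = 48 beats, 48/8 = 6 chords.
B: 4·4 = 16 beats, 16/0.5 = 32 chords.
C: 4·6 = 24 beats, 24/0.5 = 48 chords.
D: 20·4 = 80 beats, 80/5 = 16 chords.
E: 12·4 = 48 beats, 48/8 = 6 chords.
F: 4·5 = 20 beats, 20/0.5 = 40 chords.
Total: 6 + 32 + 48 + 16 + 6 + 40 = 148.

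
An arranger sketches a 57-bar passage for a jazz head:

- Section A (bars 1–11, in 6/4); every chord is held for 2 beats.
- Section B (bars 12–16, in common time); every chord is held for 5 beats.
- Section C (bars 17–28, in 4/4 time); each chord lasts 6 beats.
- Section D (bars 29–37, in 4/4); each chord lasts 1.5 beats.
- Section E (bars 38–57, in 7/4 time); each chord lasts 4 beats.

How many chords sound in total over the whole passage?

A has 66 beats and chords last 2 each, so 33 chords.
B has 20 beats and chords last 5 each, so 4 chords.
C has 48 beats and chords last 6 each, so 8 chords.
D has 36 beats and chords last 1.5 each, so 24 chords.
E has 140 beats and chords last 4 each, so 35 chords.
Total: 33 + 4 + 8 + 24 + 35 = 104.

104 chords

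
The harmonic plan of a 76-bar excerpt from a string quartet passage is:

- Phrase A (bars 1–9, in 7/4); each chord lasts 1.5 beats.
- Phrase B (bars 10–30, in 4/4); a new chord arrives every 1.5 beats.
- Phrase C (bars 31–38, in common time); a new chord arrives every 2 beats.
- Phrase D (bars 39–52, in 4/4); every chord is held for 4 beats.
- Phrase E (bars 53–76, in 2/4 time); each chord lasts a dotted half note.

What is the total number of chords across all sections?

A has 63 beats and chords last 1.5 each, so 42 chords.
B has 84 beats and chords last 1.5 each, so 56 chords.
C has 32 beats and chords last 2 each, so 16 chords.
D has 56 beats and chords last 4 each, so 14 chords.
E has 48 beats and chords last 3 each, so 16 chords.
Total: 42 + 56 + 16 + 14 + 16 = 144.

144 chords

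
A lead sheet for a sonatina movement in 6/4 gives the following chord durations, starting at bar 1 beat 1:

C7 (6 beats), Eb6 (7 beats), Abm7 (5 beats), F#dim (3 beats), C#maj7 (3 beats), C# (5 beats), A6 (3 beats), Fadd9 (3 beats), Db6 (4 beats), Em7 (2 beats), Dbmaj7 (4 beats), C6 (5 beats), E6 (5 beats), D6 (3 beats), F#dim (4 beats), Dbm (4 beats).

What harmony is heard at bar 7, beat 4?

Em7

Beat 4 of bar 7 is beat (7−1)×6 + 4 = 40 overall.
Running totals: C7 ends at 6, Eb6 ends at 13, Abm7 ends at 18, F#dim ends at 21, C#maj7 ends at 24, C# ends at 29, A6 ends at 32, Fadd9 ends at 35, Db6 ends at 39, Em7 ends at 41.
Beat 40 falls within Em7.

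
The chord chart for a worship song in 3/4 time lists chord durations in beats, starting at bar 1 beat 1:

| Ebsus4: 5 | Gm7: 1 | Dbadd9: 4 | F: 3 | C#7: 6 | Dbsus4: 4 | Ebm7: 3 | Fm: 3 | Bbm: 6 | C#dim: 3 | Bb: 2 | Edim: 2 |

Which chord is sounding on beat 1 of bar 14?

Beat 1 of bar 14 is beat (14−1)×3 + 1 = 40 overall.
Running totals: Ebsus4 ends at 5, Gm7 ends at 6, Dbadd9 ends at 10, F ends at 13, C#7 ends at 19, Dbsus4 ends at 23, Ebm7 ends at 26, Fm ends at 29, Bbm ends at 35, C#dim ends at 38, Bb ends at 40.
Beat 40 falls within Bb.

Bb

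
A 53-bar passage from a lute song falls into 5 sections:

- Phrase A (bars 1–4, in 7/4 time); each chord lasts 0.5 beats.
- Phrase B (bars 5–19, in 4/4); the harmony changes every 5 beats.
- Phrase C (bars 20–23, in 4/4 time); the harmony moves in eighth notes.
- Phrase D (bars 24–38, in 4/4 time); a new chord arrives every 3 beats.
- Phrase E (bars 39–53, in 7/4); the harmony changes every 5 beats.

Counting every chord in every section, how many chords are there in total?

141 chords

A: 4 bars × 7 beats = 28 beats; 0.5 beats/chord → 56 chords.
B: 15 bars × 4 beats = 60 beats; 5 beats/chord → 12 chords.
C: 4 bars × 4 beats = 16 beats; 0.5 beats/chord → 32 chords.
D: 15 bars × 4 beats = 60 beats; 3 beats/chord → 20 chords.
E: 15 bars × 7 beats = 105 beats; 5 beats/chord → 21 chords.
Total: 56 + 12 + 32 + 20 + 21 = 141.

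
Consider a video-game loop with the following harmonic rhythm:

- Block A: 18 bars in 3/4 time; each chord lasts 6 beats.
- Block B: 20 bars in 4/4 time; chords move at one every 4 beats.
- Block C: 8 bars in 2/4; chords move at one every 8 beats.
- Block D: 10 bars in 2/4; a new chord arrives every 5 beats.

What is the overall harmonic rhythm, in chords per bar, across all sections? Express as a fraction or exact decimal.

0.625 chords per bar

A: 18 bars of 3 beats is 54 beats; at 6 beats each that's 9 chords.
B: 20 bars of 4 beats is 80 beats; at 4 beats each that's 20 chords.
C: 8 bars of 2 beats is 16 beats; at 8 beats each that's 2 chords.
D: 10 bars of 2 beats is 20 beats; at 5 beats each that's 4 chords.
Overall: 35 chords over 56 bars → 35/56 = 0.625 chords per bar.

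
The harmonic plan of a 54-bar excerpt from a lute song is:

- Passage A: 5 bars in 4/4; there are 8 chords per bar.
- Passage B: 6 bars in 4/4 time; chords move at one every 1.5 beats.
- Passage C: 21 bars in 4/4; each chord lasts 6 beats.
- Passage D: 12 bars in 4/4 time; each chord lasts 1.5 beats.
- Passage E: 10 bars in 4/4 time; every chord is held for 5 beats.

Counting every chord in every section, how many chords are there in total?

110 chords

A: 5·4 = 20 beats, 20/0.5 = 40 chords.
B: 6·4 = 24 beats, 24/1.5 = 16 chords.
C: 21·4 = 84 beats, 84/6 = 14 chords.
D: 12·4 = 48 beats, 48/1.5 = 32 chords.
E: 10·4 = 40 beats, 40/5 = 8 chords.
Total: 40 + 16 + 14 + 32 + 8 = 110.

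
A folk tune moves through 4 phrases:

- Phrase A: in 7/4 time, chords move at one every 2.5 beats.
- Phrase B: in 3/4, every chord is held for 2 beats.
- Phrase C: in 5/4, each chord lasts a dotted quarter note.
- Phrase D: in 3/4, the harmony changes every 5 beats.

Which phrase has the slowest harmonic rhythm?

A: 7/2.5 = 2.8 chords/bar.
B: 3/2 = 1.5 chords/bar.
C: 5/1.5 = 10/3 chords/bar.
D: 3/5 = 0.6 chords/bar.
Slowest is D at 0.6 chords/bar.

Phrase D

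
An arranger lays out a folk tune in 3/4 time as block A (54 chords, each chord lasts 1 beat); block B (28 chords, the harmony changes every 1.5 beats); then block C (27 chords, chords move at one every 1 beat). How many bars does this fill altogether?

41 bars

A: 54 × 1 = 54 beats = 18 bars.
B: 28 × 1.5 = 42 beats = 14 bars.
C: 27 × 1 = 27 beats = 9 bars.
Total: 18 + 14 + 9 = 41 bars.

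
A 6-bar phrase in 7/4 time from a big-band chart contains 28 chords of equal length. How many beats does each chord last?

6 bars × 7 beats/bar = 42 beats total.
42 beats ÷ 28 chords = 1.5 beats per chord.
(That is a dotted quarter note.)

1.5 beats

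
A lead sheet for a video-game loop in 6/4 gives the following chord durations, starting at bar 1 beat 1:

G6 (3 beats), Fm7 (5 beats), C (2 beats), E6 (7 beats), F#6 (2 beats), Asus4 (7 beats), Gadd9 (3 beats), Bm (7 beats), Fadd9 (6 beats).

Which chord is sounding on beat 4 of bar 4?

Beat 4 of bar 4 is beat (4−1)×6 + 4 = 22 overall.
Running totals: G6 ends at 3, Fm7 ends at 8, C ends at 10, E6 ends at 17, F#6 ends at 19, Asus4 ends at 26.
Beat 22 falls within Asus4.

Asus4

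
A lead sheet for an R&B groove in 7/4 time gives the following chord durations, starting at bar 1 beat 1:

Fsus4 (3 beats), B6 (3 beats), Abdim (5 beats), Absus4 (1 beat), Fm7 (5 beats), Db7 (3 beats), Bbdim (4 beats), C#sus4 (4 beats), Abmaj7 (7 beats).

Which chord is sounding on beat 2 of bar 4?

Beat 2 of bar 4 is beat (4−1)×7 + 2 = 23 overall.
Running totals: Fsus4 ends at 3, B6 ends at 6, Abdim ends at 11, Absus4 ends at 12, Fm7 ends at 17, Db7 ends at 20, Bbdim ends at 24.
Beat 23 falls within Bbdim.

Bbdim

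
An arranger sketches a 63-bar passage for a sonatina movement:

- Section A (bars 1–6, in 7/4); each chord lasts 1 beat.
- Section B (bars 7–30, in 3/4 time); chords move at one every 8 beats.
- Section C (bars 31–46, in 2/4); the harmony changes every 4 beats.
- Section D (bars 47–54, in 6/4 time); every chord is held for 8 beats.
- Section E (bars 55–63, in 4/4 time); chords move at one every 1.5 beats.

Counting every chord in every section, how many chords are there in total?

89 chords

A: 6 bars × 7 beats = 42 beats; 1 beat/chord → 42 chords.
B: 24 bars × 3 beats = 72 beats; 8 beats/chord → 9 chords.
C: 16 bars × 2 beats = 32 beats; 4 beats/chord → 8 chords.
D: 8 bars × 6 beats = 48 beats; 8 beats/chord → 6 chords.
E: 9 bars × 4 beats = 36 beats; 1.5 beats/chord → 24 chords.
Total: 42 + 9 + 8 + 6 + 24 = 89.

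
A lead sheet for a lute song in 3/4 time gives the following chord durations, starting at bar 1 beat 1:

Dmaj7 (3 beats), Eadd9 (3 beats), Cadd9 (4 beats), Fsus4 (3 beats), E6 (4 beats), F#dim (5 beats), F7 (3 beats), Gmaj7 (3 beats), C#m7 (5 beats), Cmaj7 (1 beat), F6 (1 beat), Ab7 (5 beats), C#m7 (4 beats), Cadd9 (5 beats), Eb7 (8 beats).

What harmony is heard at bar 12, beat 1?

Beat 1 of bar 12 is beat (12−1)×3 + 1 = 34 overall.
Running totals: Dmaj7 ends at 3, Eadd9 ends at 6, Cadd9 ends at 10, Fsus4 ends at 13, E6 ends at 17, F#dim ends at 22, F7 ends at 25, Gmaj7 ends at 28, C#m7 ends at 33, Cmaj7 ends at 34.
Beat 34 falls within Cmaj7.

Cmaj7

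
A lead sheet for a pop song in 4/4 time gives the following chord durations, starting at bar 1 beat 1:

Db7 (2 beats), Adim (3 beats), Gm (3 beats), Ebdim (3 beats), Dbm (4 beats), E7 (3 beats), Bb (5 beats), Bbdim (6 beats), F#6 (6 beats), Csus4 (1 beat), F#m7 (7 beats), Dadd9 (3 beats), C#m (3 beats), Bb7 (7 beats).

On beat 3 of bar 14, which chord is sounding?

Beat 3 of bar 14 is beat (14−1)×4 + 3 = 55 overall.
Running totals: Db7 ends at 2, Adim ends at 5, Gm ends at 8, Ebdim ends at 11, Dbm ends at 15, E7 ends at 18, Bb ends at 23, Bbdim ends at 29, F#6 ends at 35, Csus4 ends at 36, F#m7 ends at 43, Dadd9 ends at 46, C#m ends at 49, Bb7 ends at 56.
Beat 55 falls within Bb7.

Bb7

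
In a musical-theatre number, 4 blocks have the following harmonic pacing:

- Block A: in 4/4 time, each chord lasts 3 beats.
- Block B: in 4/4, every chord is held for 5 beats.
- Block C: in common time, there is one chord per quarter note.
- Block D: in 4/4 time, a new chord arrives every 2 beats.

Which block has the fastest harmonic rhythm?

Block C

A: 4 beats/bar ÷ 3 beats/chord = 4/3 chords/bar.
B: 4 beats/bar ÷ 5 beats/chord = 0.8 chords/bar.
C: 4 beats/bar ÷ 1 beat/chord = 4 chords/bar.
D: 4 beats/bar ÷ 2 beats/chord = 2 chords/bar.
Fastest is C at 4 chords/bar.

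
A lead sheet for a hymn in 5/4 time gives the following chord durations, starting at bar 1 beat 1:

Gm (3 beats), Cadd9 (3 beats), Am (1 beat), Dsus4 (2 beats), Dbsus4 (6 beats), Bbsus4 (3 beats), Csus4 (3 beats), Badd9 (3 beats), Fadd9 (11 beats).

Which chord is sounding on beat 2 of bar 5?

Beat 2 of bar 5 is beat (5−1)×5 + 2 = 22 overall.
Running totals: Gm ends at 3, Cadd9 ends at 6, Am ends at 7, Dsus4 ends at 9, Dbsus4 ends at 15, Bbsus4 ends at 18, Csus4 ends at 21, Badd9 ends at 24.
Beat 22 falls within Badd9.

Badd9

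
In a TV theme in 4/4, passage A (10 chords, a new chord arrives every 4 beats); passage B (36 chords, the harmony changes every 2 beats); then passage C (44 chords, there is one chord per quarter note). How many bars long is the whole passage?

39 bars

A: 10 × 4 = 40 beats = 10 bars.
B: 36 × 2 = 72 beats = 18 bars.
C: 44 × 1 = 44 beats = 11 bars.
Total: 10 + 18 + 11 = 39 bars.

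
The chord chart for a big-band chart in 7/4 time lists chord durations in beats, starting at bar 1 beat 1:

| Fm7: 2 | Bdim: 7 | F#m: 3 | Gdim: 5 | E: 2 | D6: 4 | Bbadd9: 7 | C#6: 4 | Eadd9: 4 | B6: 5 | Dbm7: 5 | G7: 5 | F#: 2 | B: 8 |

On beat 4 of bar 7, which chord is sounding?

Dbm7

Beat 4 of bar 7 is beat (7−1)×7 + 4 = 46 overall.
Running totals: Fm7 ends at 2, Bdim ends at 9, F#m ends at 12, Gdim ends at 17, E ends at 19, D6 ends at 23, Bbadd9 ends at 30, C#6 ends at 34, Eadd9 ends at 38, B6 ends at 43, Dbm7 ends at 48.
Beat 46 falls within Dbm7.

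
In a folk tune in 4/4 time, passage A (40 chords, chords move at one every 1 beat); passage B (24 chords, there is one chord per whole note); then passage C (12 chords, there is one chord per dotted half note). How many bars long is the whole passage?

43 bars

A: 40 × 1 = 40 beats = 10 bars.
B: 24 × 4 = 96 beats = 24 bars.
C: 12 × 3 = 36 beats = 9 bars.
Total: 10 + 24 + 9 = 43 bars.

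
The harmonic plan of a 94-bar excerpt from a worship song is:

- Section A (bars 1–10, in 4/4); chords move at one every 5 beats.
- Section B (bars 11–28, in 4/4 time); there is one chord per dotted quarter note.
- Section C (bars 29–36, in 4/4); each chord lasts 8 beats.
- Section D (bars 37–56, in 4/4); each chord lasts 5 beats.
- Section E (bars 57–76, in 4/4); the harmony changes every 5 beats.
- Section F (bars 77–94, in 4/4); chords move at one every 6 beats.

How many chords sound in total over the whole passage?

A: 10 bars × 4 beats = 40 beats; 5 beats/chord → 8 chords.
B: 18 bars × 4 beats = 72 beats; 1.5 beats/chord → 48 chords.
C: 8 bars × 4 beats = 32 beats; 8 beats/chord → 4 chords.
D: 20 bars × 4 beats = 80 beats; 5 beats/chord → 16 chords.
E: 20 bars × 4 beats = 80 beats; 5 beats/chord → 16 chords.
F: 18 bars × 4 beats = 72 beats; 6 beats/chord → 12 chords.
Total: 8 + 48 + 4 + 16 + 16 + 12 = 104.

104 chords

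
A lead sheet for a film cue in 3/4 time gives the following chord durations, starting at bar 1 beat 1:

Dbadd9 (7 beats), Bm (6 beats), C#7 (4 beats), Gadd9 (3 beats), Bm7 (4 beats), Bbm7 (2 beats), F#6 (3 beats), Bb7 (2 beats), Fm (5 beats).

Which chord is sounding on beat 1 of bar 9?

Bbm7

Beat 1 of bar 9 is beat (9−1)×3 + 1 = 25 overall.
Running totals: Dbadd9 ends at 7, Bm ends at 13, C#7 ends at 17, Gadd9 ends at 20, Bm7 ends at 24, Bbm7 ends at 26.
Beat 25 falls within Bbm7.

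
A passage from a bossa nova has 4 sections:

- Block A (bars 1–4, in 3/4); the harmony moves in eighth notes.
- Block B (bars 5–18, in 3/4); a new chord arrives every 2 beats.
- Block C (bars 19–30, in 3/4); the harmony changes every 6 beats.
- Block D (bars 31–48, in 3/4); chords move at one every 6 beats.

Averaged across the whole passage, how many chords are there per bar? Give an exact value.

A: 4 bars of 3 beats is 12 beats; at 0.5 beats each that's 24 chords.
B: 14 bars of 3 beats is 42 beats; at 2 beats each that's 21 chords.
C: 12 bars of 3 beats is 36 beats; at 6 beats each that's 6 chords.
D: 18 bars of 3 beats is 54 beats; at 6 beats each that's 9 chords.
Overall: 60 chords over 48 bars → 60/48 = 1.25 chords per bar.

1.25 chords per bar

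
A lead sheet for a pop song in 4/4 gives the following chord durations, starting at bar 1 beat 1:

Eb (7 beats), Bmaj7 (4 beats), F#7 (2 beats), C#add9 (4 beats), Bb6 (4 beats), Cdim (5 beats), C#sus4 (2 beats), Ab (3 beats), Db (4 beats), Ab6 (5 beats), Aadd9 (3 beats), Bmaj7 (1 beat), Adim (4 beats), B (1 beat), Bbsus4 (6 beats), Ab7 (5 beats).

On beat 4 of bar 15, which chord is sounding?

Ab7

Beat 4 of bar 15 is beat (15−1)×4 + 4 = 60 overall.
Running totals: Eb ends at 7, Bmaj7 ends at 11, F#7 ends at 13, C#add9 ends at 17, Bb6 ends at 21, Cdim ends at 26, C#sus4 ends at 28, Ab ends at 31, Db ends at 35, Ab6 ends at 40, Aadd9 ends at 43, Bmaj7 ends at 44, Adim ends at 48, B ends at 49, Bbsus4 ends at 55, Ab7 ends at 60.
Beat 60 falls within Ab7.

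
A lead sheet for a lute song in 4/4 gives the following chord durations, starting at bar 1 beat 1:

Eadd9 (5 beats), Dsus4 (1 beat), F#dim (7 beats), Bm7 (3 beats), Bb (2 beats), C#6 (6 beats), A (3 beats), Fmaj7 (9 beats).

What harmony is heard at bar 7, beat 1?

Beat 1 of bar 7 is beat (7−1)×4 + 1 = 25 overall.
Running totals: Eadd9 ends at 5, Dsus4 ends at 6, F#dim ends at 13, Bm7 ends at 16, Bb ends at 18, C#6 ends at 24, A ends at 27.
Beat 25 falls within A.

A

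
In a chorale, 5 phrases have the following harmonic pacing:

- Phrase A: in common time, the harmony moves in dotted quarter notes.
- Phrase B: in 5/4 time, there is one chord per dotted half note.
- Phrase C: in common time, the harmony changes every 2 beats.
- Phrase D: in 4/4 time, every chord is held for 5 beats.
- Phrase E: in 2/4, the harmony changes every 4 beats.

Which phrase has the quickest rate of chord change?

A: 4 beats/bar ÷ 1.5 beats/chord = 8/3 chords/bar.
B: 5 beats/bar ÷ 3 beats/chord = 5/3 chords/bar.
C: 4 beats/bar ÷ 2 beats/chord = 2 chords/bar.
D: 4 beats/bar ÷ 5 beats/chord = 0.8 chords/bar.
E: 2 beats/bar ÷ 4 beats/chord = 0.5 chords/bar.
Fastest is A at 8/3 chords/bar.

Phrase A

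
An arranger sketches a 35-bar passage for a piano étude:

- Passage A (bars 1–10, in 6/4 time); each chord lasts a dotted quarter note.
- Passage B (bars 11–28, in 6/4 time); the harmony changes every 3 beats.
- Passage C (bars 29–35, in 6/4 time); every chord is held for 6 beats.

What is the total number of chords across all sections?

83 chords

A has 60 beats and chords last 1.5 each, so 40 chords.
B has 108 beats and chords last 3 each, so 36 chords.
C has 42 beats and chords last 6 each, so 7 chords.
Total: 40 + 36 + 7 = 83.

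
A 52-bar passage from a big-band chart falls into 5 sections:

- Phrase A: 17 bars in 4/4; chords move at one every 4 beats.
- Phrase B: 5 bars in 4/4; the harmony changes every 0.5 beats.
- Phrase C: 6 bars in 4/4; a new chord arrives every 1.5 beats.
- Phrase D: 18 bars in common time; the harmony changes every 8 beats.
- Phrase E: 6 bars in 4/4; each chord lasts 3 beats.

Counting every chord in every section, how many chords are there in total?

90 chords

A has 68 beats and chords last 4 each, so 17 chords.
B has 20 beats and chords last 0.5 each, so 40 chords.
C has 24 beats and chords last 1.5 each, so 16 chords.
D has 72 beats and chords last 8 each, so 9 chords.
E has 24 beats and chords last 3 each, so 8 chords.
Total: 17 + 40 + 16 + 9 + 8 = 90.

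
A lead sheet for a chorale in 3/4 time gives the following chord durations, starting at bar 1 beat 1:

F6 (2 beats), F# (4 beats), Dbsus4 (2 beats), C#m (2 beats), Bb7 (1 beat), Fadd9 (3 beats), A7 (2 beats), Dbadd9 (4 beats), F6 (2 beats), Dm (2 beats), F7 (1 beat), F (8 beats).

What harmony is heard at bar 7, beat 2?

Beat 2 of bar 7 is beat (7−1)×3 + 2 = 20 overall.
Running totals: F6 ends at 2, F# ends at 6, Dbsus4 ends at 8, C#m ends at 10, Bb7 ends at 11, Fadd9 ends at 14, A7 ends at 16, Dbadd9 ends at 20.
Beat 20 falls within Dbadd9.

Dbadd9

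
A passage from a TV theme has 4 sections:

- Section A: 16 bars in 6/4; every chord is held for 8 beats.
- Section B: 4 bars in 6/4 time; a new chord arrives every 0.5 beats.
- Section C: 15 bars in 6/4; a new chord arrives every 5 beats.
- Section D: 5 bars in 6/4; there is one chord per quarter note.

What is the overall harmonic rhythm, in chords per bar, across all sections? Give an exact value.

A: 16 bars of 6 beats is 96 beats; at 8 beats each that's 12 chords.
B: 4 bars of 6 beats is 24 beats; at 0.5 beats each that's 48 chords.
C: 15 bars of 6 beats is 90 beats; at 5 beats each that's 18 chords.
D: 5 bars of 6 beats is 30 beats; at 1 beat each that's 30 chords.
Overall: 108 chords over 40 bars → 108/40 = 2.7 chords per bar.

2.7 chords per bar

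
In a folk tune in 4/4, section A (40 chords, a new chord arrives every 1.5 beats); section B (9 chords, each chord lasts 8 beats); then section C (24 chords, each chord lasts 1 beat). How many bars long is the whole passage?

39 bars

A: 40 × 1.5 = 60 beats = 15 bars.
B: 9 × 8 = 72 beats = 18 bars.
C: 24 × 1 = 24 beats = 6 bars.
Total: 15 + 18 + 6 = 39 bars.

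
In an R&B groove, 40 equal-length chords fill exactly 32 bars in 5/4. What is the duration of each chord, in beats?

32 bars × 5 beats/bar = 160 beats total.
160 beats ÷ 40 chords = 4 beats per chord.
(That is a whole note.)

4 beats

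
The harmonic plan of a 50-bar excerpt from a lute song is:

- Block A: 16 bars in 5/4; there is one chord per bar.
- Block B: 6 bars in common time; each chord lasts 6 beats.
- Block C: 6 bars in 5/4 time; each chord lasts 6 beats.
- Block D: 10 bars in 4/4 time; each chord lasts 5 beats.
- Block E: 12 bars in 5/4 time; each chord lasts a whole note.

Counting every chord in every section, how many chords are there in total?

48 chords

A has 80 beats and chords last 5 each, so 16 chords.
B has 24 beats and chords last 6 each, so 4 chords.
C has 30 beats and chords last 6 each, so 5 chords.
D has 40 beats and chords last 5 each, so 8 chords.
E has 60 beats and chords last 4 each, so 15 chords.
Total: 16 + 4 + 5 + 8 + 15 = 48.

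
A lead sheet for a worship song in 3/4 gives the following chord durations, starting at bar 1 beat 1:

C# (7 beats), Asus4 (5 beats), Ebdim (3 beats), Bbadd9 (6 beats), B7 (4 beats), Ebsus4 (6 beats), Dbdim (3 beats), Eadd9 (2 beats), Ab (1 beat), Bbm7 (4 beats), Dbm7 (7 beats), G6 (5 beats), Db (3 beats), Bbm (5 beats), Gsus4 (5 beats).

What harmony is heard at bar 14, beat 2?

Bbm7

Beat 2 of bar 14 is beat (14−1)×3 + 2 = 41 overall.
Running totals: C# ends at 7, Asus4 ends at 12, Ebdim ends at 15, Bbadd9 ends at 21, B7 ends at 25, Ebsus4 ends at 31, Dbdim ends at 34, Eadd9 ends at 36, Ab ends at 37, Bbm7 ends at 41.
Beat 41 falls within Bbm7.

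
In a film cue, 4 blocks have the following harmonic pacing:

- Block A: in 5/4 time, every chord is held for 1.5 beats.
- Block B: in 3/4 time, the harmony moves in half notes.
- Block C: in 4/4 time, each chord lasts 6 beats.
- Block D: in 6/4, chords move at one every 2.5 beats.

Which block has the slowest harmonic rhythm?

A: 5 beats/bar ÷ 1.5 beats/chord = 10/3 chords/bar.
B: 3 beats/bar ÷ 2 beats/chord = 1.5 chords/bar.
C: 4 beats/bar ÷ 6 beats/chord = 2/3 chords/bar.
D: 6 beats/bar ÷ 2.5 beats/chord = 2.4 chords/bar.
Slowest is C at 2/3 chords/bar.

Block C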